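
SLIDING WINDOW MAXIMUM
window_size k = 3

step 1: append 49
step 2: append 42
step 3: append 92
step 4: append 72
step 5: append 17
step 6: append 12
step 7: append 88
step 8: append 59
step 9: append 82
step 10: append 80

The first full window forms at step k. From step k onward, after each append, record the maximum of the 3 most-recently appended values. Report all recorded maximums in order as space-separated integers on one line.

Answer: 92 92 92 72 88 88 88 82

Derivation:
step 1: append 49 -> window=[49] (not full yet)
step 2: append 42 -> window=[49, 42] (not full yet)
step 3: append 92 -> window=[49, 42, 92] -> max=92
step 4: append 72 -> window=[42, 92, 72] -> max=92
step 5: append 17 -> window=[92, 72, 17] -> max=92
step 6: append 12 -> window=[72, 17, 12] -> max=72
step 7: append 88 -> window=[17, 12, 88] -> max=88
step 8: append 59 -> window=[12, 88, 59] -> max=88
step 9: append 82 -> window=[88, 59, 82] -> max=88
step 10: append 80 -> window=[59, 82, 80] -> max=82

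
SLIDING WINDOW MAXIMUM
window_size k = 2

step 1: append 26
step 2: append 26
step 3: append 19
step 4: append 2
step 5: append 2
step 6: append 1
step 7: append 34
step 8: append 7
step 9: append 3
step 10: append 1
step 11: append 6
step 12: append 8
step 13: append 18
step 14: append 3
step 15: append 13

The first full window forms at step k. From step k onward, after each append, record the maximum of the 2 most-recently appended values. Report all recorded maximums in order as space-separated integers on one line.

step 1: append 26 -> window=[26] (not full yet)
step 2: append 26 -> window=[26, 26] -> max=26
step 3: append 19 -> window=[26, 19] -> max=26
step 4: append 2 -> window=[19, 2] -> max=19
step 5: append 2 -> window=[2, 2] -> max=2
step 6: append 1 -> window=[2, 1] -> max=2
step 7: append 34 -> window=[1, 34] -> max=34
step 8: append 7 -> window=[34, 7] -> max=34
step 9: append 3 -> window=[7, 3] -> max=7
step 10: append 1 -> window=[3, 1] -> max=3
step 11: append 6 -> window=[1, 6] -> max=6
step 12: append 8 -> window=[6, 8] -> max=8
step 13: append 18 -> window=[8, 18] -> max=18
step 14: append 3 -> window=[18, 3] -> max=18
step 15: append 13 -> window=[3, 13] -> max=13

Answer: 26 26 19 2 2 34 34 7 3 6 8 18 18 13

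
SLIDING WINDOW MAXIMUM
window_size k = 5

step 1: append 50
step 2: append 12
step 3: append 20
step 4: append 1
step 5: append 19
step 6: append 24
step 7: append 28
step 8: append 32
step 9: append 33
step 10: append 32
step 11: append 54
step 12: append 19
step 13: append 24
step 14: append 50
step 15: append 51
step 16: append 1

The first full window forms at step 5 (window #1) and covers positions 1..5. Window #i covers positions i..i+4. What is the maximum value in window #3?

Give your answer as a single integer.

Answer: 28

Derivation:
step 1: append 50 -> window=[50] (not full yet)
step 2: append 12 -> window=[50, 12] (not full yet)
step 3: append 20 -> window=[50, 12, 20] (not full yet)
step 4: append 1 -> window=[50, 12, 20, 1] (not full yet)
step 5: append 19 -> window=[50, 12, 20, 1, 19] -> max=50
step 6: append 24 -> window=[12, 20, 1, 19, 24] -> max=24
step 7: append 28 -> window=[20, 1, 19, 24, 28] -> max=28
Window #3 max = 28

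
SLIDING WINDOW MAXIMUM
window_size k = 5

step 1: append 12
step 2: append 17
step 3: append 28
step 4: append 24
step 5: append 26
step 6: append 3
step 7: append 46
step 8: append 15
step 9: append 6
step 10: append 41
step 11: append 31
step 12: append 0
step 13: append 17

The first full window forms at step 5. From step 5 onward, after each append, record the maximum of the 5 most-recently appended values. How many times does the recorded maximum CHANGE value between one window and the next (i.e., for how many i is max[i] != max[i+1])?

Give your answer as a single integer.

step 1: append 12 -> window=[12] (not full yet)
step 2: append 17 -> window=[12, 17] (not full yet)
step 3: append 28 -> window=[12, 17, 28] (not full yet)
step 4: append 24 -> window=[12, 17, 28, 24] (not full yet)
step 5: append 26 -> window=[12, 17, 28, 24, 26] -> max=28
step 6: append 3 -> window=[17, 28, 24, 26, 3] -> max=28
step 7: append 46 -> window=[28, 24, 26, 3, 46] -> max=46
step 8: append 15 -> window=[24, 26, 3, 46, 15] -> max=46
step 9: append 6 -> window=[26, 3, 46, 15, 6] -> max=46
step 10: append 41 -> window=[3, 46, 15, 6, 41] -> max=46
step 11: append 31 -> window=[46, 15, 6, 41, 31] -> max=46
step 12: append 0 -> window=[15, 6, 41, 31, 0] -> max=41
step 13: append 17 -> window=[6, 41, 31, 0, 17] -> max=41
Recorded maximums: 28 28 46 46 46 46 46 41 41
Changes between consecutive maximums: 2

Answer: 2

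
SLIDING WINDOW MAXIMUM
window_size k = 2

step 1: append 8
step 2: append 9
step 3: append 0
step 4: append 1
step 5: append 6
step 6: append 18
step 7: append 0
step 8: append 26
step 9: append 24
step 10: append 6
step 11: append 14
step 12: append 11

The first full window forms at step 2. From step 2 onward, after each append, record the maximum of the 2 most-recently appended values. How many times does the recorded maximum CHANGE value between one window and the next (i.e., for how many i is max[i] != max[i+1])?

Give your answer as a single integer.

step 1: append 8 -> window=[8] (not full yet)
step 2: append 9 -> window=[8, 9] -> max=9
step 3: append 0 -> window=[9, 0] -> max=9
step 4: append 1 -> window=[0, 1] -> max=1
step 5: append 6 -> window=[1, 6] -> max=6
step 6: append 18 -> window=[6, 18] -> max=18
step 7: append 0 -> window=[18, 0] -> max=18
step 8: append 26 -> window=[0, 26] -> max=26
step 9: append 24 -> window=[26, 24] -> max=26
step 10: append 6 -> window=[24, 6] -> max=24
step 11: append 14 -> window=[6, 14] -> max=14
step 12: append 11 -> window=[14, 11] -> max=14
Recorded maximums: 9 9 1 6 18 18 26 26 24 14 14
Changes between consecutive maximums: 6

Answer: 6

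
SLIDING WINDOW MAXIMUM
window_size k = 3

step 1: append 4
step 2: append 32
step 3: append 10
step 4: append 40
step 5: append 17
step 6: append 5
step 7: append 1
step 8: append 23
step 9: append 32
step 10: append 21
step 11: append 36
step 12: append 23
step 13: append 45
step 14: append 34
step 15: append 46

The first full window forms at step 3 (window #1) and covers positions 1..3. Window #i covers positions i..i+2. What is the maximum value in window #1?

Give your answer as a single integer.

Answer: 32

Derivation:
step 1: append 4 -> window=[4] (not full yet)
step 2: append 32 -> window=[4, 32] (not full yet)
step 3: append 10 -> window=[4, 32, 10] -> max=32
Window #1 max = 32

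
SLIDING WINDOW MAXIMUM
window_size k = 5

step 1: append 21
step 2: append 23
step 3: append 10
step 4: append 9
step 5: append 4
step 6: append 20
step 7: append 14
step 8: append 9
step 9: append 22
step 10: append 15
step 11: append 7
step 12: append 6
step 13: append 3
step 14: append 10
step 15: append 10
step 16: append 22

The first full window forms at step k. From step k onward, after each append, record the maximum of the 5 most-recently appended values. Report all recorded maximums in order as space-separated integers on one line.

Answer: 23 23 20 20 22 22 22 22 22 15 10 22

Derivation:
step 1: append 21 -> window=[21] (not full yet)
step 2: append 23 -> window=[21, 23] (not full yet)
step 3: append 10 -> window=[21, 23, 10] (not full yet)
step 4: append 9 -> window=[21, 23, 10, 9] (not full yet)
step 5: append 4 -> window=[21, 23, 10, 9, 4] -> max=23
step 6: append 20 -> window=[23, 10, 9, 4, 20] -> max=23
step 7: append 14 -> window=[10, 9, 4, 20, 14] -> max=20
step 8: append 9 -> window=[9, 4, 20, 14, 9] -> max=20
step 9: append 22 -> window=[4, 20, 14, 9, 22] -> max=22
step 10: append 15 -> window=[20, 14, 9, 22, 15] -> max=22
step 11: append 7 -> window=[14, 9, 22, 15, 7] -> max=22
step 12: append 6 -> window=[9, 22, 15, 7, 6] -> max=22
step 13: append 3 -> window=[22, 15, 7, 6, 3] -> max=22
step 14: append 10 -> window=[15, 7, 6, 3, 10] -> max=15
step 15: append 10 -> window=[7, 6, 3, 10, 10] -> max=10
step 16: append 22 -> window=[6, 3, 10, 10, 22] -> max=22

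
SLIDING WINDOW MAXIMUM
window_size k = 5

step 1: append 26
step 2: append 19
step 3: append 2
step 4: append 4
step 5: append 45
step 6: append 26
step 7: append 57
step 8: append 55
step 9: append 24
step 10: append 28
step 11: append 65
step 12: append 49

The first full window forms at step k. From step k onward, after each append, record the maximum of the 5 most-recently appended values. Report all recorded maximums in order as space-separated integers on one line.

step 1: append 26 -> window=[26] (not full yet)
step 2: append 19 -> window=[26, 19] (not full yet)
step 3: append 2 -> window=[26, 19, 2] (not full yet)
step 4: append 4 -> window=[26, 19, 2, 4] (not full yet)
step 5: append 45 -> window=[26, 19, 2, 4, 45] -> max=45
step 6: append 26 -> window=[19, 2, 4, 45, 26] -> max=45
step 7: append 57 -> window=[2, 4, 45, 26, 57] -> max=57
step 8: append 55 -> window=[4, 45, 26, 57, 55] -> max=57
step 9: append 24 -> window=[45, 26, 57, 55, 24] -> max=57
step 10: append 28 -> window=[26, 57, 55, 24, 28] -> max=57
step 11: append 65 -> window=[57, 55, 24, 28, 65] -> max=65
step 12: append 49 -> window=[55, 24, 28, 65, 49] -> max=65

Answer: 45 45 57 57 57 57 65 65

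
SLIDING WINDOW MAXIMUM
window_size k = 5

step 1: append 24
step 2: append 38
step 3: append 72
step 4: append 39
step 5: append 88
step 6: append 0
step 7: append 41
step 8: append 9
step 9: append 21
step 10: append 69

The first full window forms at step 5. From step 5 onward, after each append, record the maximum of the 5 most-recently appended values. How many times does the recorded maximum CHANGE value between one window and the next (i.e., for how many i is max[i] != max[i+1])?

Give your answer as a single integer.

Answer: 1

Derivation:
step 1: append 24 -> window=[24] (not full yet)
step 2: append 38 -> window=[24, 38] (not full yet)
step 3: append 72 -> window=[24, 38, 72] (not full yet)
step 4: append 39 -> window=[24, 38, 72, 39] (not full yet)
step 5: append 88 -> window=[24, 38, 72, 39, 88] -> max=88
step 6: append 0 -> window=[38, 72, 39, 88, 0] -> max=88
step 7: append 41 -> window=[72, 39, 88, 0, 41] -> max=88
step 8: append 9 -> window=[39, 88, 0, 41, 9] -> max=88
step 9: append 21 -> window=[88, 0, 41, 9, 21] -> max=88
step 10: append 69 -> window=[0, 41, 9, 21, 69] -> max=69
Recorded maximums: 88 88 88 88 88 69
Changes between consecutive maximums: 1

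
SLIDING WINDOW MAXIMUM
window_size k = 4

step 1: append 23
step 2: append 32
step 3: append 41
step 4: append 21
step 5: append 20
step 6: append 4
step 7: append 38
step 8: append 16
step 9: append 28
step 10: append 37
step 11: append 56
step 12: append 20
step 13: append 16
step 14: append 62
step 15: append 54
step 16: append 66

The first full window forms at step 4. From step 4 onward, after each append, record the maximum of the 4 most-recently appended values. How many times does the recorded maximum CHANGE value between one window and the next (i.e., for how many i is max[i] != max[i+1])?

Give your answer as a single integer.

Answer: 4

Derivation:
step 1: append 23 -> window=[23] (not full yet)
step 2: append 32 -> window=[23, 32] (not full yet)
step 3: append 41 -> window=[23, 32, 41] (not full yet)
step 4: append 21 -> window=[23, 32, 41, 21] -> max=41
step 5: append 20 -> window=[32, 41, 21, 20] -> max=41
step 6: append 4 -> window=[41, 21, 20, 4] -> max=41
step 7: append 38 -> window=[21, 20, 4, 38] -> max=38
step 8: append 16 -> window=[20, 4, 38, 16] -> max=38
step 9: append 28 -> window=[4, 38, 16, 28] -> max=38
step 10: append 37 -> window=[38, 16, 28, 37] -> max=38
step 11: append 56 -> window=[16, 28, 37, 56] -> max=56
step 12: append 20 -> window=[28, 37, 56, 20] -> max=56
step 13: append 16 -> window=[37, 56, 20, 16] -> max=56
step 14: append 62 -> window=[56, 20, 16, 62] -> max=62
step 15: append 54 -> window=[20, 16, 62, 54] -> max=62
step 16: append 66 -> window=[16, 62, 54, 66] -> max=66
Recorded maximums: 41 41 41 38 38 38 38 56 56 56 62 62 66
Changes between consecutive maximums: 4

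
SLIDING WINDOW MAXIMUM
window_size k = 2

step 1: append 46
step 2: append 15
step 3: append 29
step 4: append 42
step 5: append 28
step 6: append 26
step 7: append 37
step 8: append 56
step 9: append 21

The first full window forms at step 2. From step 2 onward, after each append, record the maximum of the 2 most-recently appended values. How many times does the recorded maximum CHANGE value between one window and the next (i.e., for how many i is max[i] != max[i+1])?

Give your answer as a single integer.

Answer: 5

Derivation:
step 1: append 46 -> window=[46] (not full yet)
step 2: append 15 -> window=[46, 15] -> max=46
step 3: append 29 -> window=[15, 29] -> max=29
step 4: append 42 -> window=[29, 42] -> max=42
step 5: append 28 -> window=[42, 28] -> max=42
step 6: append 26 -> window=[28, 26] -> max=28
step 7: append 37 -> window=[26, 37] -> max=37
step 8: append 56 -> window=[37, 56] -> max=56
step 9: append 21 -> window=[56, 21] -> max=56
Recorded maximums: 46 29 42 42 28 37 56 56
Changes between consecutive maximums: 5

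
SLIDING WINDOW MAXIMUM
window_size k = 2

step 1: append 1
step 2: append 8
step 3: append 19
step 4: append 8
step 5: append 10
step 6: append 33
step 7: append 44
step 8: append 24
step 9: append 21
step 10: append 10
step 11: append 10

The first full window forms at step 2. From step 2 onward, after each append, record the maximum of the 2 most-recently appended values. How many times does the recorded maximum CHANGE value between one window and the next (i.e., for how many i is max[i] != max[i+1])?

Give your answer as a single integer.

step 1: append 1 -> window=[1] (not full yet)
step 2: append 8 -> window=[1, 8] -> max=8
step 3: append 19 -> window=[8, 19] -> max=19
step 4: append 8 -> window=[19, 8] -> max=19
step 5: append 10 -> window=[8, 10] -> max=10
step 6: append 33 -> window=[10, 33] -> max=33
step 7: append 44 -> window=[33, 44] -> max=44
step 8: append 24 -> window=[44, 24] -> max=44
step 9: append 21 -> window=[24, 21] -> max=24
step 10: append 10 -> window=[21, 10] -> max=21
step 11: append 10 -> window=[10, 10] -> max=10
Recorded maximums: 8 19 19 10 33 44 44 24 21 10
Changes between consecutive maximums: 7

Answer: 7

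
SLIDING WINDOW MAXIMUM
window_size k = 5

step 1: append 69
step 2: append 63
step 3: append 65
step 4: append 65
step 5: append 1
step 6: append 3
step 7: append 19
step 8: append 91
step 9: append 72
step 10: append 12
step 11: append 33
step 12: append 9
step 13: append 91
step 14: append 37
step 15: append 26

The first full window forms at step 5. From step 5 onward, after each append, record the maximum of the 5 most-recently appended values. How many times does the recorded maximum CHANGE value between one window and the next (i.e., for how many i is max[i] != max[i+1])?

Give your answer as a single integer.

Answer: 2

Derivation:
step 1: append 69 -> window=[69] (not full yet)
step 2: append 63 -> window=[69, 63] (not full yet)
step 3: append 65 -> window=[69, 63, 65] (not full yet)
step 4: append 65 -> window=[69, 63, 65, 65] (not full yet)
step 5: append 1 -> window=[69, 63, 65, 65, 1] -> max=69
step 6: append 3 -> window=[63, 65, 65, 1, 3] -> max=65
step 7: append 19 -> window=[65, 65, 1, 3, 19] -> max=65
step 8: append 91 -> window=[65, 1, 3, 19, 91] -> max=91
step 9: append 72 -> window=[1, 3, 19, 91, 72] -> max=91
step 10: append 12 -> window=[3, 19, 91, 72, 12] -> max=91
step 11: append 33 -> window=[19, 91, 72, 12, 33] -> max=91
step 12: append 9 -> window=[91, 72, 12, 33, 9] -> max=91
step 13: append 91 -> window=[72, 12, 33, 9, 91] -> max=91
step 14: append 37 -> window=[12, 33, 9, 91, 37] -> max=91
step 15: append 26 -> window=[33, 9, 91, 37, 26] -> max=91
Recorded maximums: 69 65 65 91 91 91 91 91 91 91 91
Changes between consecutive maximums: 2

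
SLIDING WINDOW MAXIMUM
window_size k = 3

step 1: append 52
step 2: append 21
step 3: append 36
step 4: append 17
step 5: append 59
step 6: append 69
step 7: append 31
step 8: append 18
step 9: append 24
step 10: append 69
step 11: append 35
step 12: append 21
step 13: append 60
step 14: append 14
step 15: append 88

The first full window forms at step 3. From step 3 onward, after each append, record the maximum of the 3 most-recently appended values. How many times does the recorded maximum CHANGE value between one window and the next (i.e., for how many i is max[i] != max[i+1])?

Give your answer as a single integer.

Answer: 7

Derivation:
step 1: append 52 -> window=[52] (not full yet)
step 2: append 21 -> window=[52, 21] (not full yet)
step 3: append 36 -> window=[52, 21, 36] -> max=52
step 4: append 17 -> window=[21, 36, 17] -> max=36
step 5: append 59 -> window=[36, 17, 59] -> max=59
step 6: append 69 -> window=[17, 59, 69] -> max=69
step 7: append 31 -> window=[59, 69, 31] -> max=69
step 8: append 18 -> window=[69, 31, 18] -> max=69
step 9: append 24 -> window=[31, 18, 24] -> max=31
step 10: append 69 -> window=[18, 24, 69] -> max=69
step 11: append 35 -> window=[24, 69, 35] -> max=69
step 12: append 21 -> window=[69, 35, 21] -> max=69
step 13: append 60 -> window=[35, 21, 60] -> max=60
step 14: append 14 -> window=[21, 60, 14] -> max=60
step 15: append 88 -> window=[60, 14, 88] -> max=88
Recorded maximums: 52 36 59 69 69 69 31 69 69 69 60 60 88
Changes between consecutive maximums: 7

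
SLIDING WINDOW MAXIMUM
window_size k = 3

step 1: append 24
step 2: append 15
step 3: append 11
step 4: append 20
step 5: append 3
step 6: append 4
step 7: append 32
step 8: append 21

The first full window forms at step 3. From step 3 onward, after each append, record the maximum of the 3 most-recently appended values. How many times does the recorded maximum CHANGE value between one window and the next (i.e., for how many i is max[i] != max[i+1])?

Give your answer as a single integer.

Answer: 2

Derivation:
step 1: append 24 -> window=[24] (not full yet)
step 2: append 15 -> window=[24, 15] (not full yet)
step 3: append 11 -> window=[24, 15, 11] -> max=24
step 4: append 20 -> window=[15, 11, 20] -> max=20
step 5: append 3 -> window=[11, 20, 3] -> max=20
step 6: append 4 -> window=[20, 3, 4] -> max=20
step 7: append 32 -> window=[3, 4, 32] -> max=32
step 8: append 21 -> window=[4, 32, 21] -> max=32
Recorded maximums: 24 20 20 20 32 32
Changes between consecutive maximums: 2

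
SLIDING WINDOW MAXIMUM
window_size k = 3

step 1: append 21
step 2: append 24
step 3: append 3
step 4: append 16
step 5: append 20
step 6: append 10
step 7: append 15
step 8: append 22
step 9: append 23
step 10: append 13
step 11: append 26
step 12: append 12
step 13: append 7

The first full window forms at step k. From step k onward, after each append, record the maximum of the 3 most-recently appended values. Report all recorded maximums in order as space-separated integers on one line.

step 1: append 21 -> window=[21] (not full yet)
step 2: append 24 -> window=[21, 24] (not full yet)
step 3: append 3 -> window=[21, 24, 3] -> max=24
step 4: append 16 -> window=[24, 3, 16] -> max=24
step 5: append 20 -> window=[3, 16, 20] -> max=20
step 6: append 10 -> window=[16, 20, 10] -> max=20
step 7: append 15 -> window=[20, 10, 15] -> max=20
step 8: append 22 -> window=[10, 15, 22] -> max=22
step 9: append 23 -> window=[15, 22, 23] -> max=23
step 10: append 13 -> window=[22, 23, 13] -> max=23
step 11: append 26 -> window=[23, 13, 26] -> max=26
step 12: append 12 -> window=[13, 26, 12] -> max=26
step 13: append 7 -> window=[26, 12, 7] -> max=26

Answer: 24 24 20 20 20 22 23 23 26 26 26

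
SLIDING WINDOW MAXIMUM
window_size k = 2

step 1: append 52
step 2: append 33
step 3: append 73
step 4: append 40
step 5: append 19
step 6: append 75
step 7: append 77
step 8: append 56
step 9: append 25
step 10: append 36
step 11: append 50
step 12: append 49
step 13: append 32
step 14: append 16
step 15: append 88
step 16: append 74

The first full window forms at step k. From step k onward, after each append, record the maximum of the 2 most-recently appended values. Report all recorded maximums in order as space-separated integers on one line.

Answer: 52 73 73 40 75 77 77 56 36 50 50 49 32 88 88

Derivation:
step 1: append 52 -> window=[52] (not full yet)
step 2: append 33 -> window=[52, 33] -> max=52
step 3: append 73 -> window=[33, 73] -> max=73
step 4: append 40 -> window=[73, 40] -> max=73
step 5: append 19 -> window=[40, 19] -> max=40
step 6: append 75 -> window=[19, 75] -> max=75
step 7: append 77 -> window=[75, 77] -> max=77
step 8: append 56 -> window=[77, 56] -> max=77
step 9: append 25 -> window=[56, 25] -> max=56
step 10: append 36 -> window=[25, 36] -> max=36
step 11: append 50 -> window=[36, 50] -> max=50
step 12: append 49 -> window=[50, 49] -> max=50
step 13: append 32 -> window=[49, 32] -> max=49
step 14: append 16 -> window=[32, 16] -> max=32
step 15: append 88 -> window=[16, 88] -> max=88
step 16: append 74 -> window=[88, 74] -> max=88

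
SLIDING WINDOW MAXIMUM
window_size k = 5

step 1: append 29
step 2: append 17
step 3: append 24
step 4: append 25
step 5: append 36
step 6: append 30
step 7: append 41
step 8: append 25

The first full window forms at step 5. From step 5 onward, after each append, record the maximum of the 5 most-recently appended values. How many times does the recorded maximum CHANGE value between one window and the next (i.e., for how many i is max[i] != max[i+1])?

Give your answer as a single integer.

Answer: 1

Derivation:
step 1: append 29 -> window=[29] (not full yet)
step 2: append 17 -> window=[29, 17] (not full yet)
step 3: append 24 -> window=[29, 17, 24] (not full yet)
step 4: append 25 -> window=[29, 17, 24, 25] (not full yet)
step 5: append 36 -> window=[29, 17, 24, 25, 36] -> max=36
step 6: append 30 -> window=[17, 24, 25, 36, 30] -> max=36
step 7: append 41 -> window=[24, 25, 36, 30, 41] -> max=41
step 8: append 25 -> window=[25, 36, 30, 41, 25] -> max=41
Recorded maximums: 36 36 41 41
Changes between consecutive maximums: 1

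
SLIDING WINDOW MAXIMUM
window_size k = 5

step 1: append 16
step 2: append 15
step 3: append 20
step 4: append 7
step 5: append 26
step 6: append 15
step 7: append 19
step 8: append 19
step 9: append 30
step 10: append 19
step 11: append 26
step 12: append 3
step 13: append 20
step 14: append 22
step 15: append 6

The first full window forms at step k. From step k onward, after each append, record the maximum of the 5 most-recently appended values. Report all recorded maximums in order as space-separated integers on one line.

step 1: append 16 -> window=[16] (not full yet)
step 2: append 15 -> window=[16, 15] (not full yet)
step 3: append 20 -> window=[16, 15, 20] (not full yet)
step 4: append 7 -> window=[16, 15, 20, 7] (not full yet)
step 5: append 26 -> window=[16, 15, 20, 7, 26] -> max=26
step 6: append 15 -> window=[15, 20, 7, 26, 15] -> max=26
step 7: append 19 -> window=[20, 7, 26, 15, 19] -> max=26
step 8: append 19 -> window=[7, 26, 15, 19, 19] -> max=26
step 9: append 30 -> window=[26, 15, 19, 19, 30] -> max=30
step 10: append 19 -> window=[15, 19, 19, 30, 19] -> max=30
step 11: append 26 -> window=[19, 19, 30, 19, 26] -> max=30
step 12: append 3 -> window=[19, 30, 19, 26, 3] -> max=30
step 13: append 20 -> window=[30, 19, 26, 3, 20] -> max=30
step 14: append 22 -> window=[19, 26, 3, 20, 22] -> max=26
step 15: append 6 -> window=[26, 3, 20, 22, 6] -> max=26

Answer: 26 26 26 26 30 30 30 30 30 26 26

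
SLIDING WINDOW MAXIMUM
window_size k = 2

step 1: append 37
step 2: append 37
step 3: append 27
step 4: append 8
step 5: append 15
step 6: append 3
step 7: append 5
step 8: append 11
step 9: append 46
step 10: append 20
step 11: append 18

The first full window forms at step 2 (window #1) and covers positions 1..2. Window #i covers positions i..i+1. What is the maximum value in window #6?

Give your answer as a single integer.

step 1: append 37 -> window=[37] (not full yet)
step 2: append 37 -> window=[37, 37] -> max=37
step 3: append 27 -> window=[37, 27] -> max=37
step 4: append 8 -> window=[27, 8] -> max=27
step 5: append 15 -> window=[8, 15] -> max=15
step 6: append 3 -> window=[15, 3] -> max=15
step 7: append 5 -> window=[3, 5] -> max=5
Window #6 max = 5

Answer: 5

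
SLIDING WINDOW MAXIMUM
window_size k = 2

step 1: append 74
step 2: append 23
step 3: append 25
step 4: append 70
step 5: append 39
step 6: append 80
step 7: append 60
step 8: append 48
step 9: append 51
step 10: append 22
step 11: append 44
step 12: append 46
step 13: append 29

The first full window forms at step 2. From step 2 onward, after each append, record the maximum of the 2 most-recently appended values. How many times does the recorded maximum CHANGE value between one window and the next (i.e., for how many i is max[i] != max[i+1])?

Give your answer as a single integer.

Answer: 7

Derivation:
step 1: append 74 -> window=[74] (not full yet)
step 2: append 23 -> window=[74, 23] -> max=74
step 3: append 25 -> window=[23, 25] -> max=25
step 4: append 70 -> window=[25, 70] -> max=70
step 5: append 39 -> window=[70, 39] -> max=70
step 6: append 80 -> window=[39, 80] -> max=80
step 7: append 60 -> window=[80, 60] -> max=80
step 8: append 48 -> window=[60, 48] -> max=60
step 9: append 51 -> window=[48, 51] -> max=51
step 10: append 22 -> window=[51, 22] -> max=51
step 11: append 44 -> window=[22, 44] -> max=44
step 12: append 46 -> window=[44, 46] -> max=46
step 13: append 29 -> window=[46, 29] -> max=46
Recorded maximums: 74 25 70 70 80 80 60 51 51 44 46 46
Changes between consecutive maximums: 7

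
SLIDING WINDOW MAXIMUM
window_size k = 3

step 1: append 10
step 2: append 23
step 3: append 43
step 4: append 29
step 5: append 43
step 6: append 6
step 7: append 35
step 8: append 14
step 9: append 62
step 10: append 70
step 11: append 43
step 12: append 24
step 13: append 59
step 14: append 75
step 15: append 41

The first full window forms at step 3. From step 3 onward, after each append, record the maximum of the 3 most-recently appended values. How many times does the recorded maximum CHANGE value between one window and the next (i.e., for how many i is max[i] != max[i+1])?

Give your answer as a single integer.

step 1: append 10 -> window=[10] (not full yet)
step 2: append 23 -> window=[10, 23] (not full yet)
step 3: append 43 -> window=[10, 23, 43] -> max=43
step 4: append 29 -> window=[23, 43, 29] -> max=43
step 5: append 43 -> window=[43, 29, 43] -> max=43
step 6: append 6 -> window=[29, 43, 6] -> max=43
step 7: append 35 -> window=[43, 6, 35] -> max=43
step 8: append 14 -> window=[6, 35, 14] -> max=35
step 9: append 62 -> window=[35, 14, 62] -> max=62
step 10: append 70 -> window=[14, 62, 70] -> max=70
step 11: append 43 -> window=[62, 70, 43] -> max=70
step 12: append 24 -> window=[70, 43, 24] -> max=70
step 13: append 59 -> window=[43, 24, 59] -> max=59
step 14: append 75 -> window=[24, 59, 75] -> max=75
step 15: append 41 -> window=[59, 75, 41] -> max=75
Recorded maximums: 43 43 43 43 43 35 62 70 70 70 59 75 75
Changes between consecutive maximums: 5

Answer: 5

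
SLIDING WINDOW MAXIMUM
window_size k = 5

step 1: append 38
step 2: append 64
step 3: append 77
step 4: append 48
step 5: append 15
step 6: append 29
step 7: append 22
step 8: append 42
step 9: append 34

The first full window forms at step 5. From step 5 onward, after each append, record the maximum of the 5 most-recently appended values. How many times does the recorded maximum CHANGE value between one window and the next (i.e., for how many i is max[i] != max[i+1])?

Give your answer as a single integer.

Answer: 2

Derivation:
step 1: append 38 -> window=[38] (not full yet)
step 2: append 64 -> window=[38, 64] (not full yet)
step 3: append 77 -> window=[38, 64, 77] (not full yet)
step 4: append 48 -> window=[38, 64, 77, 48] (not full yet)
step 5: append 15 -> window=[38, 64, 77, 48, 15] -> max=77
step 6: append 29 -> window=[64, 77, 48, 15, 29] -> max=77
step 7: append 22 -> window=[77, 48, 15, 29, 22] -> max=77
step 8: append 42 -> window=[48, 15, 29, 22, 42] -> max=48
step 9: append 34 -> window=[15, 29, 22, 42, 34] -> max=42
Recorded maximums: 77 77 77 48 42
Changes between consecutive maximums: 2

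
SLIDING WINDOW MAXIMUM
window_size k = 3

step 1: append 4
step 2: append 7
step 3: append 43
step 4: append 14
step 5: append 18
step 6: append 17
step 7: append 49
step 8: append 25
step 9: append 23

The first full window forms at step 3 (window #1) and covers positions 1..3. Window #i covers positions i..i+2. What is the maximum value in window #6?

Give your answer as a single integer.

Answer: 49

Derivation:
step 1: append 4 -> window=[4] (not full yet)
step 2: append 7 -> window=[4, 7] (not full yet)
step 3: append 43 -> window=[4, 7, 43] -> max=43
step 4: append 14 -> window=[7, 43, 14] -> max=43
step 5: append 18 -> window=[43, 14, 18] -> max=43
step 6: append 17 -> window=[14, 18, 17] -> max=18
step 7: append 49 -> window=[18, 17, 49] -> max=49
step 8: append 25 -> window=[17, 49, 25] -> max=49
Window #6 max = 49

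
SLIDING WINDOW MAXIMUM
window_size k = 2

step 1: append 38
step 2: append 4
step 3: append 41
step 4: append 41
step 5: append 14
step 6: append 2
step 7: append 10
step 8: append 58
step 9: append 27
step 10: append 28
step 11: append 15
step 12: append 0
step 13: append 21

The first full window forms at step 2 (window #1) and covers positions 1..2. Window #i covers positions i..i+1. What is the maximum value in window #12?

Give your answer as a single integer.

Answer: 21

Derivation:
step 1: append 38 -> window=[38] (not full yet)
step 2: append 4 -> window=[38, 4] -> max=38
step 3: append 41 -> window=[4, 41] -> max=41
step 4: append 41 -> window=[41, 41] -> max=41
step 5: append 14 -> window=[41, 14] -> max=41
step 6: append 2 -> window=[14, 2] -> max=14
step 7: append 10 -> window=[2, 10] -> max=10
step 8: append 58 -> window=[10, 58] -> max=58
step 9: append 27 -> window=[58, 27] -> max=58
step 10: append 28 -> window=[27, 28] -> max=28
step 11: append 15 -> window=[28, 15] -> max=28
step 12: append 0 -> window=[15, 0] -> max=15
step 13: append 21 -> window=[0, 21] -> max=21
Window #12 max = 21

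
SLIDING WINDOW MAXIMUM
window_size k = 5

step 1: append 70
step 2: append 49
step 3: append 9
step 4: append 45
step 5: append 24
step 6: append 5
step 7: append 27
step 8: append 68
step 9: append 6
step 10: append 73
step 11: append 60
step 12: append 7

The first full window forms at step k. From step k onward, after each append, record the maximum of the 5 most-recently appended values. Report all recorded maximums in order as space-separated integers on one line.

step 1: append 70 -> window=[70] (not full yet)
step 2: append 49 -> window=[70, 49] (not full yet)
step 3: append 9 -> window=[70, 49, 9] (not full yet)
step 4: append 45 -> window=[70, 49, 9, 45] (not full yet)
step 5: append 24 -> window=[70, 49, 9, 45, 24] -> max=70
step 6: append 5 -> window=[49, 9, 45, 24, 5] -> max=49
step 7: append 27 -> window=[9, 45, 24, 5, 27] -> max=45
step 8: append 68 -> window=[45, 24, 5, 27, 68] -> max=68
step 9: append 6 -> window=[24, 5, 27, 68, 6] -> max=68
step 10: append 73 -> window=[5, 27, 68, 6, 73] -> max=73
step 11: append 60 -> window=[27, 68, 6, 73, 60] -> max=73
step 12: append 7 -> window=[68, 6, 73, 60, 7] -> max=73

Answer: 70 49 45 68 68 73 73 73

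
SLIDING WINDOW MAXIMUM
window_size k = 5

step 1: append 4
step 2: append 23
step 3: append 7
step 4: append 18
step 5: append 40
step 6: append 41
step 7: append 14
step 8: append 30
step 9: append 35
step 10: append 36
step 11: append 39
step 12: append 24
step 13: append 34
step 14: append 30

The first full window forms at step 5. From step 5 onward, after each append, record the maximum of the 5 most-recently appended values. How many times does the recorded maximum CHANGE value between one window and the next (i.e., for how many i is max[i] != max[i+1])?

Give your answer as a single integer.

Answer: 2

Derivation:
step 1: append 4 -> window=[4] (not full yet)
step 2: append 23 -> window=[4, 23] (not full yet)
step 3: append 7 -> window=[4, 23, 7] (not full yet)
step 4: append 18 -> window=[4, 23, 7, 18] (not full yet)
step 5: append 40 -> window=[4, 23, 7, 18, 40] -> max=40
step 6: append 41 -> window=[23, 7, 18, 40, 41] -> max=41
step 7: append 14 -> window=[7, 18, 40, 41, 14] -> max=41
step 8: append 30 -> window=[18, 40, 41, 14, 30] -> max=41
step 9: append 35 -> window=[40, 41, 14, 30, 35] -> max=41
step 10: append 36 -> window=[41, 14, 30, 35, 36] -> max=41
step 11: append 39 -> window=[14, 30, 35, 36, 39] -> max=39
step 12: append 24 -> window=[30, 35, 36, 39, 24] -> max=39
step 13: append 34 -> window=[35, 36, 39, 24, 34] -> max=39
step 14: append 30 -> window=[36, 39, 24, 34, 30] -> max=39
Recorded maximums: 40 41 41 41 41 41 39 39 39 39
Changes between consecutive maximums: 2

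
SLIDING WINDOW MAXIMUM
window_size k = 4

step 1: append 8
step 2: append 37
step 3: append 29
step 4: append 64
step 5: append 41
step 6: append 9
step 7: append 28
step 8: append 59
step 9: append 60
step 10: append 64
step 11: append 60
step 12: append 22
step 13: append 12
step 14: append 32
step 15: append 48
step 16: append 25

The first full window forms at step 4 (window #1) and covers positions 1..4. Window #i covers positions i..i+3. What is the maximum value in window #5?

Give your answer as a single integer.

step 1: append 8 -> window=[8] (not full yet)
step 2: append 37 -> window=[8, 37] (not full yet)
step 3: append 29 -> window=[8, 37, 29] (not full yet)
step 4: append 64 -> window=[8, 37, 29, 64] -> max=64
step 5: append 41 -> window=[37, 29, 64, 41] -> max=64
step 6: append 9 -> window=[29, 64, 41, 9] -> max=64
step 7: append 28 -> window=[64, 41, 9, 28] -> max=64
step 8: append 59 -> window=[41, 9, 28, 59] -> max=59
Window #5 max = 59

Answer: 59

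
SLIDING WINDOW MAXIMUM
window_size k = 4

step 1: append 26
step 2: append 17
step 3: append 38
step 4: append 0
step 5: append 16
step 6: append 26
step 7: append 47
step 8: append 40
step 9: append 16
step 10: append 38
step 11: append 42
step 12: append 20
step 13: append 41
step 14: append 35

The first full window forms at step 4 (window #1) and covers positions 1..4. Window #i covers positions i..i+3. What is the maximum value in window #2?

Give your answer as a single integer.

Answer: 38

Derivation:
step 1: append 26 -> window=[26] (not full yet)
step 2: append 17 -> window=[26, 17] (not full yet)
step 3: append 38 -> window=[26, 17, 38] (not full yet)
step 4: append 0 -> window=[26, 17, 38, 0] -> max=38
step 5: append 16 -> window=[17, 38, 0, 16] -> max=38
Window #2 max = 38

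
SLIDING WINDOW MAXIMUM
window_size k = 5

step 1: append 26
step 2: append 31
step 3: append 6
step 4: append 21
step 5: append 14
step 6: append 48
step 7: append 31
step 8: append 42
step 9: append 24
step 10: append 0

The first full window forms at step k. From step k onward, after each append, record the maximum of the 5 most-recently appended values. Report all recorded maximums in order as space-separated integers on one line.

step 1: append 26 -> window=[26] (not full yet)
step 2: append 31 -> window=[26, 31] (not full yet)
step 3: append 6 -> window=[26, 31, 6] (not full yet)
step 4: append 21 -> window=[26, 31, 6, 21] (not full yet)
step 5: append 14 -> window=[26, 31, 6, 21, 14] -> max=31
step 6: append 48 -> window=[31, 6, 21, 14, 48] -> max=48
step 7: append 31 -> window=[6, 21, 14, 48, 31] -> max=48
step 8: append 42 -> window=[21, 14, 48, 31, 42] -> max=48
step 9: append 24 -> window=[14, 48, 31, 42, 24] -> max=48
step 10: append 0 -> window=[48, 31, 42, 24, 0] -> max=48

Answer: 31 48 48 48 48 48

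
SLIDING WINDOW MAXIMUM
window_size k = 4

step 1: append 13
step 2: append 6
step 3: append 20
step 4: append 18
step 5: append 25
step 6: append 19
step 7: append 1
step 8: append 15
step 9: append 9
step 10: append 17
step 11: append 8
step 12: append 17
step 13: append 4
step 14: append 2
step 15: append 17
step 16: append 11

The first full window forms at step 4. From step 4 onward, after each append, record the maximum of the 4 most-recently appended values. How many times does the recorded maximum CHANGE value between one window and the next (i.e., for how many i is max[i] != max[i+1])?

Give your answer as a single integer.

step 1: append 13 -> window=[13] (not full yet)
step 2: append 6 -> window=[13, 6] (not full yet)
step 3: append 20 -> window=[13, 6, 20] (not full yet)
step 4: append 18 -> window=[13, 6, 20, 18] -> max=20
step 5: append 25 -> window=[6, 20, 18, 25] -> max=25
step 6: append 19 -> window=[20, 18, 25, 19] -> max=25
step 7: append 1 -> window=[18, 25, 19, 1] -> max=25
step 8: append 15 -> window=[25, 19, 1, 15] -> max=25
step 9: append 9 -> window=[19, 1, 15, 9] -> max=19
step 10: append 17 -> window=[1, 15, 9, 17] -> max=17
step 11: append 8 -> window=[15, 9, 17, 8] -> max=17
step 12: append 17 -> window=[9, 17, 8, 17] -> max=17
step 13: append 4 -> window=[17, 8, 17, 4] -> max=17
step 14: append 2 -> window=[8, 17, 4, 2] -> max=17
step 15: append 17 -> window=[17, 4, 2, 17] -> max=17
step 16: append 11 -> window=[4, 2, 17, 11] -> max=17
Recorded maximums: 20 25 25 25 25 19 17 17 17 17 17 17 17
Changes between consecutive maximums: 3

Answer: 3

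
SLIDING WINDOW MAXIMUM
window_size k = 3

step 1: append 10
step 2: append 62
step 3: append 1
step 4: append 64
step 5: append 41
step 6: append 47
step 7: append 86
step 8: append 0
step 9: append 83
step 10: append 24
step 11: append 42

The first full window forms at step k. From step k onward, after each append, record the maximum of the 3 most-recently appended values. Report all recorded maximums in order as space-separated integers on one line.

step 1: append 10 -> window=[10] (not full yet)
step 2: append 62 -> window=[10, 62] (not full yet)
step 3: append 1 -> window=[10, 62, 1] -> max=62
step 4: append 64 -> window=[62, 1, 64] -> max=64
step 5: append 41 -> window=[1, 64, 41] -> max=64
step 6: append 47 -> window=[64, 41, 47] -> max=64
step 7: append 86 -> window=[41, 47, 86] -> max=86
step 8: append 0 -> window=[47, 86, 0] -> max=86
step 9: append 83 -> window=[86, 0, 83] -> max=86
step 10: append 24 -> window=[0, 83, 24] -> max=83
step 11: append 42 -> window=[83, 24, 42] -> max=83

Answer: 62 64 64 64 86 86 86 83 83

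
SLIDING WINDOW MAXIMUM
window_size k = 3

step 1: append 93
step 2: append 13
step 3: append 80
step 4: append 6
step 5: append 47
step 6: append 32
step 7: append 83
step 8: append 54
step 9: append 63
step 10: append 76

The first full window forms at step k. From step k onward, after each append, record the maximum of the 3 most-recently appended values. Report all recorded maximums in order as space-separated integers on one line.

step 1: append 93 -> window=[93] (not full yet)
step 2: append 13 -> window=[93, 13] (not full yet)
step 3: append 80 -> window=[93, 13, 80] -> max=93
step 4: append 6 -> window=[13, 80, 6] -> max=80
step 5: append 47 -> window=[80, 6, 47] -> max=80
step 6: append 32 -> window=[6, 47, 32] -> max=47
step 7: append 83 -> window=[47, 32, 83] -> max=83
step 8: append 54 -> window=[32, 83, 54] -> max=83
step 9: append 63 -> window=[83, 54, 63] -> max=83
step 10: append 76 -> window=[54, 63, 76] -> max=76

Answer: 93 80 80 47 83 83 83 76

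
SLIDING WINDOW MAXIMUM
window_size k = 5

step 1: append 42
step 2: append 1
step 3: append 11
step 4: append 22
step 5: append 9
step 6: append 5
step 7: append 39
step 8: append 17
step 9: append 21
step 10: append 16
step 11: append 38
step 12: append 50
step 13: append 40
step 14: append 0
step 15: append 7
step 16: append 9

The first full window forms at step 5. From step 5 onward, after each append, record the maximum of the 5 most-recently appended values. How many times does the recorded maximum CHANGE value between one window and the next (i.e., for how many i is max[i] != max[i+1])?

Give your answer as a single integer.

Answer: 3

Derivation:
step 1: append 42 -> window=[42] (not full yet)
step 2: append 1 -> window=[42, 1] (not full yet)
step 3: append 11 -> window=[42, 1, 11] (not full yet)
step 4: append 22 -> window=[42, 1, 11, 22] (not full yet)
step 5: append 9 -> window=[42, 1, 11, 22, 9] -> max=42
step 6: append 5 -> window=[1, 11, 22, 9, 5] -> max=22
step 7: append 39 -> window=[11, 22, 9, 5, 39] -> max=39
step 8: append 17 -> window=[22, 9, 5, 39, 17] -> max=39
step 9: append 21 -> window=[9, 5, 39, 17, 21] -> max=39
step 10: append 16 -> window=[5, 39, 17, 21, 16] -> max=39
step 11: append 38 -> window=[39, 17, 21, 16, 38] -> max=39
step 12: append 50 -> window=[17, 21, 16, 38, 50] -> max=50
step 13: append 40 -> window=[21, 16, 38, 50, 40] -> max=50
step 14: append 0 -> window=[16, 38, 50, 40, 0] -> max=50
step 15: append 7 -> window=[38, 50, 40, 0, 7] -> max=50
step 16: append 9 -> window=[50, 40, 0, 7, 9] -> max=50
Recorded maximums: 42 22 39 39 39 39 39 50 50 50 50 50
Changes between consecutive maximums: 3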